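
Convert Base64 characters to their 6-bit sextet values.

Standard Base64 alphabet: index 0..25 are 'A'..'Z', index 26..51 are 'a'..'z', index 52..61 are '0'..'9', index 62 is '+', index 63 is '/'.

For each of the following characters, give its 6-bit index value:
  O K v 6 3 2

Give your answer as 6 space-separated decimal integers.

Answer: 14 10 47 58 55 54

Derivation:
'O': A..Z range, ord('O') − ord('A') = 14
'K': A..Z range, ord('K') − ord('A') = 10
'v': a..z range, 26 + ord('v') − ord('a') = 47
'6': 0..9 range, 52 + ord('6') − ord('0') = 58
'3': 0..9 range, 52 + ord('3') − ord('0') = 55
'2': 0..9 range, 52 + ord('2') − ord('0') = 54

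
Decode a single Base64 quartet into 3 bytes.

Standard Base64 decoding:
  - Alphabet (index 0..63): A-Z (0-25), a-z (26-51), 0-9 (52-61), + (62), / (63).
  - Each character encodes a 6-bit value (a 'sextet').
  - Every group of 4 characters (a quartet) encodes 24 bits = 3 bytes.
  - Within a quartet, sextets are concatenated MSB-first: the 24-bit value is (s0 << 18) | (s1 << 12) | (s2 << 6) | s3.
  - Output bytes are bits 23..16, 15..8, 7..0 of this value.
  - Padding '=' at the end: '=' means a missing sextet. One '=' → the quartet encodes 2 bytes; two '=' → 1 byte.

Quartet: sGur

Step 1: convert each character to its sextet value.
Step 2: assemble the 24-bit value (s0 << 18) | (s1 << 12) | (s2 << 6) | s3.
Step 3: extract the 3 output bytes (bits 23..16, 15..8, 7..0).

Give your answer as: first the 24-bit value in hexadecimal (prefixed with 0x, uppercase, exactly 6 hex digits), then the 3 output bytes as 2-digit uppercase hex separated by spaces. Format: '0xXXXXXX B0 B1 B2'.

Answer: 0xB06BAB B0 6B AB

Derivation:
Sextets: s=44, G=6, u=46, r=43
24-bit: (44<<18) | (6<<12) | (46<<6) | 43
      = 0xB00000 | 0x006000 | 0x000B80 | 0x00002B
      = 0xB06BAB
Bytes: (v>>16)&0xFF=B0, (v>>8)&0xFF=6B, v&0xFF=AB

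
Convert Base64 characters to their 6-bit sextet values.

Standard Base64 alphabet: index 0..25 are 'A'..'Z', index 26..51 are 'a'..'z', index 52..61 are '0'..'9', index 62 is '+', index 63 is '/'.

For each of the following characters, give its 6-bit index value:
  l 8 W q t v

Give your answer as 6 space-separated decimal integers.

'l': a..z range, 26 + ord('l') − ord('a') = 37
'8': 0..9 range, 52 + ord('8') − ord('0') = 60
'W': A..Z range, ord('W') − ord('A') = 22
'q': a..z range, 26 + ord('q') − ord('a') = 42
't': a..z range, 26 + ord('t') − ord('a') = 45
'v': a..z range, 26 + ord('v') − ord('a') = 47

Answer: 37 60 22 42 45 47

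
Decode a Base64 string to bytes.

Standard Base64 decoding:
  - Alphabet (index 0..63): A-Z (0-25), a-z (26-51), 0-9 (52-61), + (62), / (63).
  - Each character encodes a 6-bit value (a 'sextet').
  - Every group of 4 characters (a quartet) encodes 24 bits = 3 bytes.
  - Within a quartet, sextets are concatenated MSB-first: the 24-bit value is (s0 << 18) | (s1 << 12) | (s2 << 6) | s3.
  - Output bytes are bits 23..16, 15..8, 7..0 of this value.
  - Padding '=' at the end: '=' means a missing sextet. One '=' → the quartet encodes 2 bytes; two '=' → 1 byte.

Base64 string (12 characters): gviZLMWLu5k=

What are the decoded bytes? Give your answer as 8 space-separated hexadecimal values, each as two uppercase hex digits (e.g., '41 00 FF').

After char 0 ('g'=32): chars_in_quartet=1 acc=0x20 bytes_emitted=0
After char 1 ('v'=47): chars_in_quartet=2 acc=0x82F bytes_emitted=0
After char 2 ('i'=34): chars_in_quartet=3 acc=0x20BE2 bytes_emitted=0
After char 3 ('Z'=25): chars_in_quartet=4 acc=0x82F899 -> emit 82 F8 99, reset; bytes_emitted=3
After char 4 ('L'=11): chars_in_quartet=1 acc=0xB bytes_emitted=3
After char 5 ('M'=12): chars_in_quartet=2 acc=0x2CC bytes_emitted=3
After char 6 ('W'=22): chars_in_quartet=3 acc=0xB316 bytes_emitted=3
After char 7 ('L'=11): chars_in_quartet=4 acc=0x2CC58B -> emit 2C C5 8B, reset; bytes_emitted=6
After char 8 ('u'=46): chars_in_quartet=1 acc=0x2E bytes_emitted=6
After char 9 ('5'=57): chars_in_quartet=2 acc=0xBB9 bytes_emitted=6
After char 10 ('k'=36): chars_in_quartet=3 acc=0x2EE64 bytes_emitted=6
Padding '=': partial quartet acc=0x2EE64 -> emit BB 99; bytes_emitted=8

Answer: 82 F8 99 2C C5 8B BB 99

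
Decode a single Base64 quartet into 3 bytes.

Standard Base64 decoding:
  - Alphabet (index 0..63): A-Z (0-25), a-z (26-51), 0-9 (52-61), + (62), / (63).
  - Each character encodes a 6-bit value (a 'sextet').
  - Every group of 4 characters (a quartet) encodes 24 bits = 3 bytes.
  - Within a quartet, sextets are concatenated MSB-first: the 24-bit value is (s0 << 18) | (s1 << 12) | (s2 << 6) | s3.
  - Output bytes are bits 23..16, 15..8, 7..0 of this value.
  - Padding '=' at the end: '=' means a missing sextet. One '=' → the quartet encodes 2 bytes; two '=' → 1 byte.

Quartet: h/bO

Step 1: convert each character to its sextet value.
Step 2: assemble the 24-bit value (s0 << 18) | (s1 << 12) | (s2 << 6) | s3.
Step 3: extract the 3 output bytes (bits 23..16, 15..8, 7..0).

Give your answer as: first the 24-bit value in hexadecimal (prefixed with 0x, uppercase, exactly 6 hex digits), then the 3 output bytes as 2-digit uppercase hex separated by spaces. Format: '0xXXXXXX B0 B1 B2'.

Answer: 0x87F6CE 87 F6 CE

Derivation:
Sextets: h=33, /=63, b=27, O=14
24-bit: (33<<18) | (63<<12) | (27<<6) | 14
      = 0x840000 | 0x03F000 | 0x0006C0 | 0x00000E
      = 0x87F6CE
Bytes: (v>>16)&0xFF=87, (v>>8)&0xFF=F6, v&0xFF=CE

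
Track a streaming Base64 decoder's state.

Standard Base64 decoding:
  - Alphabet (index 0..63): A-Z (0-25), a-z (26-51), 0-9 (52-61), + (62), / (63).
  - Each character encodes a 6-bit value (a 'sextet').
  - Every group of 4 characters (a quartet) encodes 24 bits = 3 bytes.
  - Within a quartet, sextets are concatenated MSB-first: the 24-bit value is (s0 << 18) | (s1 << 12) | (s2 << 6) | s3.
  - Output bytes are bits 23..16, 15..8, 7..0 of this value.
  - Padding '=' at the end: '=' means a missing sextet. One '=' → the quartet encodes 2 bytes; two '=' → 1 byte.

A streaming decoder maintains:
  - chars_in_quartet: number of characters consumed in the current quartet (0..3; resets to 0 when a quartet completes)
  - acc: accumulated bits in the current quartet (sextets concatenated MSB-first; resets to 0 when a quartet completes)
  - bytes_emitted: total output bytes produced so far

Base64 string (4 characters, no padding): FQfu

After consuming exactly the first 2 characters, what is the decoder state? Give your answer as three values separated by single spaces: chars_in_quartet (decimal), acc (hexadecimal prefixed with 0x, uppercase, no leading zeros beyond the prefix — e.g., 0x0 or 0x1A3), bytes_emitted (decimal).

Answer: 2 0x150 0

Derivation:
After char 0 ('F'=5): chars_in_quartet=1 acc=0x5 bytes_emitted=0
After char 1 ('Q'=16): chars_in_quartet=2 acc=0x150 bytes_emitted=0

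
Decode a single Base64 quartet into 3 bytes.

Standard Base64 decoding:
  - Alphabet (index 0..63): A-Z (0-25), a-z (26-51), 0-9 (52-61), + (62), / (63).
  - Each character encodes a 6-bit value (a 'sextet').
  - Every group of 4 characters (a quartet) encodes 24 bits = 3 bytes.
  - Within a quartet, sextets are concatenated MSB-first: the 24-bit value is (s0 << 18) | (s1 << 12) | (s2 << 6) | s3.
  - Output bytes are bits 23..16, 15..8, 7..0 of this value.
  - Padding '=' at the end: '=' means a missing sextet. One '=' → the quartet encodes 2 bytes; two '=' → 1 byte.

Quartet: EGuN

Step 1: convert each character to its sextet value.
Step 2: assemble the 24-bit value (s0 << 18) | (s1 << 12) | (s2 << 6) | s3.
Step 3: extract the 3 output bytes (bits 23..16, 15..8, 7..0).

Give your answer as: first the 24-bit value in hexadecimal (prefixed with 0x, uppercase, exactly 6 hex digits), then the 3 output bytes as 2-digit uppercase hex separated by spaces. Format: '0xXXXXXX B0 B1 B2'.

Answer: 0x106B8D 10 6B 8D

Derivation:
Sextets: E=4, G=6, u=46, N=13
24-bit: (4<<18) | (6<<12) | (46<<6) | 13
      = 0x100000 | 0x006000 | 0x000B80 | 0x00000D
      = 0x106B8D
Bytes: (v>>16)&0xFF=10, (v>>8)&0xFF=6B, v&0xFF=8D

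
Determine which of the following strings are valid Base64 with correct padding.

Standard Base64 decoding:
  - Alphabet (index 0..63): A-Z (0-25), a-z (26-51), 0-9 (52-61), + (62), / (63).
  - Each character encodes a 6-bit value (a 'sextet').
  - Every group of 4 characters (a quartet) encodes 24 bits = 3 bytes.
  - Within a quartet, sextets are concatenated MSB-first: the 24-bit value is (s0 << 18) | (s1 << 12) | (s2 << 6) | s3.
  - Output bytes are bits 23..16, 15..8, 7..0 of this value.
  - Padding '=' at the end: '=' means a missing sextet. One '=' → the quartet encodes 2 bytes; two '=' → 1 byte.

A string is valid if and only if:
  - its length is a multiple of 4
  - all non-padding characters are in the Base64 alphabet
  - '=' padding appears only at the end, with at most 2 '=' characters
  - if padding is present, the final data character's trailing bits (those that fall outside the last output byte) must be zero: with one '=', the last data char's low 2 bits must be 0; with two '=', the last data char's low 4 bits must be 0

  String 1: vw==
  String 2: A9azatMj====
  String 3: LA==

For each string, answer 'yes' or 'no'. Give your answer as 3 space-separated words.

String 1: 'vw==' → valid
String 2: 'A9azatMj====' → invalid (4 pad chars (max 2))
String 3: 'LA==' → valid

Answer: yes no yes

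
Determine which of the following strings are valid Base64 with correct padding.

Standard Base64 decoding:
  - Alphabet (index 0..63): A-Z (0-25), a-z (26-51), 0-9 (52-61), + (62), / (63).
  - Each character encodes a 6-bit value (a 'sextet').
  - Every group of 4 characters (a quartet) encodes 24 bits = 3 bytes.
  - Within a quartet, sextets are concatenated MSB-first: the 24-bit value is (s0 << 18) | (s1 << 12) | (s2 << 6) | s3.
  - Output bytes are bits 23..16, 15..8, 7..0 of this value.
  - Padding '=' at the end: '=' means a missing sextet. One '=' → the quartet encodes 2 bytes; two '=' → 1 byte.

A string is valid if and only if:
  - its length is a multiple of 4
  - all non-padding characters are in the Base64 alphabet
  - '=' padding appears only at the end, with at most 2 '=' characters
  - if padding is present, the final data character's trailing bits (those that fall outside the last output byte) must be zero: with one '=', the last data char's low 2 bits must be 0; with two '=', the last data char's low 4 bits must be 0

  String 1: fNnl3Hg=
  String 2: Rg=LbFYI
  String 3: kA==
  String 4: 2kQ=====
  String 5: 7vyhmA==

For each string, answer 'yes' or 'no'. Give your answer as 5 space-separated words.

String 1: 'fNnl3Hg=' → valid
String 2: 'Rg=LbFYI' → invalid (bad char(s): ['=']; '=' in middle)
String 3: 'kA==' → valid
String 4: '2kQ=====' → invalid (5 pad chars (max 2))
String 5: '7vyhmA==' → valid

Answer: yes no yes no yes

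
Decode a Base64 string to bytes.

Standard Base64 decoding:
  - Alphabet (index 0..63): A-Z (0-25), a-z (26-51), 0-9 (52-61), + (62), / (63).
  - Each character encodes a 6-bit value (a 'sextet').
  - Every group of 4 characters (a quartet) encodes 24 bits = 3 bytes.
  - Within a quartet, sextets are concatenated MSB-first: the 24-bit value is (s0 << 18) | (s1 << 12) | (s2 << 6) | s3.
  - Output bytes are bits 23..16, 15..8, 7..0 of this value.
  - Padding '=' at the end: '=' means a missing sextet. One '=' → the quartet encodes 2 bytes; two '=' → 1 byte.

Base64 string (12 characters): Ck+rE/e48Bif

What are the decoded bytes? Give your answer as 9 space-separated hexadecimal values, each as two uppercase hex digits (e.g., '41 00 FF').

Answer: 0A 4F AB 13 F7 B8 F0 18 9F

Derivation:
After char 0 ('C'=2): chars_in_quartet=1 acc=0x2 bytes_emitted=0
After char 1 ('k'=36): chars_in_quartet=2 acc=0xA4 bytes_emitted=0
After char 2 ('+'=62): chars_in_quartet=3 acc=0x293E bytes_emitted=0
After char 3 ('r'=43): chars_in_quartet=4 acc=0xA4FAB -> emit 0A 4F AB, reset; bytes_emitted=3
After char 4 ('E'=4): chars_in_quartet=1 acc=0x4 bytes_emitted=3
After char 5 ('/'=63): chars_in_quartet=2 acc=0x13F bytes_emitted=3
After char 6 ('e'=30): chars_in_quartet=3 acc=0x4FDE bytes_emitted=3
After char 7 ('4'=56): chars_in_quartet=4 acc=0x13F7B8 -> emit 13 F7 B8, reset; bytes_emitted=6
After char 8 ('8'=60): chars_in_quartet=1 acc=0x3C bytes_emitted=6
After char 9 ('B'=1): chars_in_quartet=2 acc=0xF01 bytes_emitted=6
After char 10 ('i'=34): chars_in_quartet=3 acc=0x3C062 bytes_emitted=6
After char 11 ('f'=31): chars_in_quartet=4 acc=0xF0189F -> emit F0 18 9F, reset; bytes_emitted=9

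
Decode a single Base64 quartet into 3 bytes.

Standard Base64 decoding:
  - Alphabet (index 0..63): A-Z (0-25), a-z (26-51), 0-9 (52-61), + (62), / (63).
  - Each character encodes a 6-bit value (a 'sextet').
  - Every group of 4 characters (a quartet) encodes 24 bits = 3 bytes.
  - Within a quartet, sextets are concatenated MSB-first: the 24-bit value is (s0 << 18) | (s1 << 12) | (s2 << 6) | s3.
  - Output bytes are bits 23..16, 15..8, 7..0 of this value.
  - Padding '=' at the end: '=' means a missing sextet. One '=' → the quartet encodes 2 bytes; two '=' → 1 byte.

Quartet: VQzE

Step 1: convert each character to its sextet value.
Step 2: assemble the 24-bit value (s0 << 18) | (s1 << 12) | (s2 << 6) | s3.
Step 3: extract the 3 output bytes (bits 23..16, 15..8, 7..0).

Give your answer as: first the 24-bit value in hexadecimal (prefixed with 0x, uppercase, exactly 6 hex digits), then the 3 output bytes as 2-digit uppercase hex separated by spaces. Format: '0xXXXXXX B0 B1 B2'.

Answer: 0x550CC4 55 0C C4

Derivation:
Sextets: V=21, Q=16, z=51, E=4
24-bit: (21<<18) | (16<<12) | (51<<6) | 4
      = 0x540000 | 0x010000 | 0x000CC0 | 0x000004
      = 0x550CC4
Bytes: (v>>16)&0xFF=55, (v>>8)&0xFF=0C, v&0xFF=C4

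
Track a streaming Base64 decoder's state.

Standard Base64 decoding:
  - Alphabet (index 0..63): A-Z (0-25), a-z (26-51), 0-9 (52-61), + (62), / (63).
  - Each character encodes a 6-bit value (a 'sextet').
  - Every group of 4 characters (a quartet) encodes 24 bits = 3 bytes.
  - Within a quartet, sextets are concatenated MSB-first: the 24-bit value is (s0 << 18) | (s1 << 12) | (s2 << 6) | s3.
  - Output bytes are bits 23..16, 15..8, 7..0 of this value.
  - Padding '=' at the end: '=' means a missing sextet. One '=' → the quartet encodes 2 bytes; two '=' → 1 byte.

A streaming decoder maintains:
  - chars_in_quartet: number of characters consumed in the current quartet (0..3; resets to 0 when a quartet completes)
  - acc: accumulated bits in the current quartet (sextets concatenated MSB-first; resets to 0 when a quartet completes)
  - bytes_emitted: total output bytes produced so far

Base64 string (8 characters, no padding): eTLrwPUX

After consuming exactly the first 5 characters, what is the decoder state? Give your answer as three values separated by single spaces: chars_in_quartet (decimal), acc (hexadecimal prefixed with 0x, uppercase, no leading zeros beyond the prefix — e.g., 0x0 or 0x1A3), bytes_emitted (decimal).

Answer: 1 0x30 3

Derivation:
After char 0 ('e'=30): chars_in_quartet=1 acc=0x1E bytes_emitted=0
After char 1 ('T'=19): chars_in_quartet=2 acc=0x793 bytes_emitted=0
After char 2 ('L'=11): chars_in_quartet=3 acc=0x1E4CB bytes_emitted=0
After char 3 ('r'=43): chars_in_quartet=4 acc=0x7932EB -> emit 79 32 EB, reset; bytes_emitted=3
After char 4 ('w'=48): chars_in_quartet=1 acc=0x30 bytes_emitted=3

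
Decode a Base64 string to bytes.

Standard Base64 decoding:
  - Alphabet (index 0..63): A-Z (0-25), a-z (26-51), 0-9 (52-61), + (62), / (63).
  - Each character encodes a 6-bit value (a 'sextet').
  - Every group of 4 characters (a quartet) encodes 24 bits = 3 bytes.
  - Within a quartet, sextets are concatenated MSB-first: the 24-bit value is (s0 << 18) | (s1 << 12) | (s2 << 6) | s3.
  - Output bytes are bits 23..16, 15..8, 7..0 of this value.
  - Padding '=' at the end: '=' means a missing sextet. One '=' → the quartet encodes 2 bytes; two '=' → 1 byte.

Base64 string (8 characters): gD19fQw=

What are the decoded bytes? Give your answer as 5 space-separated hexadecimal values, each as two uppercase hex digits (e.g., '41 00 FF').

After char 0 ('g'=32): chars_in_quartet=1 acc=0x20 bytes_emitted=0
After char 1 ('D'=3): chars_in_quartet=2 acc=0x803 bytes_emitted=0
After char 2 ('1'=53): chars_in_quartet=3 acc=0x200F5 bytes_emitted=0
After char 3 ('9'=61): chars_in_quartet=4 acc=0x803D7D -> emit 80 3D 7D, reset; bytes_emitted=3
After char 4 ('f'=31): chars_in_quartet=1 acc=0x1F bytes_emitted=3
After char 5 ('Q'=16): chars_in_quartet=2 acc=0x7D0 bytes_emitted=3
After char 6 ('w'=48): chars_in_quartet=3 acc=0x1F430 bytes_emitted=3
Padding '=': partial quartet acc=0x1F430 -> emit 7D 0C; bytes_emitted=5

Answer: 80 3D 7D 7D 0C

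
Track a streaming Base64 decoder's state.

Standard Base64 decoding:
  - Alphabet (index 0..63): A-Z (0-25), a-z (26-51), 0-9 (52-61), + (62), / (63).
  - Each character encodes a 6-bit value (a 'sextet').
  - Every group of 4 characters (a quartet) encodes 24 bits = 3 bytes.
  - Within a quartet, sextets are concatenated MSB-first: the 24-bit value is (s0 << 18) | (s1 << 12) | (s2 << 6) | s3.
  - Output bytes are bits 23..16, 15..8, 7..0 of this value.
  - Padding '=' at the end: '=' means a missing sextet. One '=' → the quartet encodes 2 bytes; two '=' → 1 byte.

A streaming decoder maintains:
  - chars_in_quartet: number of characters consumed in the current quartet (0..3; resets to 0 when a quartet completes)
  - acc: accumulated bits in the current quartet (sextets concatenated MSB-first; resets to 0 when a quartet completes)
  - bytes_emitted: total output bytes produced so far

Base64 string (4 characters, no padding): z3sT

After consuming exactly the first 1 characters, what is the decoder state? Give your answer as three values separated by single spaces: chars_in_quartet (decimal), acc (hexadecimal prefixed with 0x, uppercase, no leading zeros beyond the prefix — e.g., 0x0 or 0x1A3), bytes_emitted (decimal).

Answer: 1 0x33 0

Derivation:
After char 0 ('z'=51): chars_in_quartet=1 acc=0x33 bytes_emitted=0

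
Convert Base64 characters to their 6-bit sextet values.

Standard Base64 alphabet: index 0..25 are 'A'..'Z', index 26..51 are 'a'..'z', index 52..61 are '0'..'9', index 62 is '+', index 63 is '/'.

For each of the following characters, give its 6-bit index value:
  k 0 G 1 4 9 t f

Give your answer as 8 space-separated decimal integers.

Answer: 36 52 6 53 56 61 45 31

Derivation:
'k': a..z range, 26 + ord('k') − ord('a') = 36
'0': 0..9 range, 52 + ord('0') − ord('0') = 52
'G': A..Z range, ord('G') − ord('A') = 6
'1': 0..9 range, 52 + ord('1') − ord('0') = 53
'4': 0..9 range, 52 + ord('4') − ord('0') = 56
'9': 0..9 range, 52 + ord('9') − ord('0') = 61
't': a..z range, 26 + ord('t') − ord('a') = 45
'f': a..z range, 26 + ord('f') − ord('a') = 31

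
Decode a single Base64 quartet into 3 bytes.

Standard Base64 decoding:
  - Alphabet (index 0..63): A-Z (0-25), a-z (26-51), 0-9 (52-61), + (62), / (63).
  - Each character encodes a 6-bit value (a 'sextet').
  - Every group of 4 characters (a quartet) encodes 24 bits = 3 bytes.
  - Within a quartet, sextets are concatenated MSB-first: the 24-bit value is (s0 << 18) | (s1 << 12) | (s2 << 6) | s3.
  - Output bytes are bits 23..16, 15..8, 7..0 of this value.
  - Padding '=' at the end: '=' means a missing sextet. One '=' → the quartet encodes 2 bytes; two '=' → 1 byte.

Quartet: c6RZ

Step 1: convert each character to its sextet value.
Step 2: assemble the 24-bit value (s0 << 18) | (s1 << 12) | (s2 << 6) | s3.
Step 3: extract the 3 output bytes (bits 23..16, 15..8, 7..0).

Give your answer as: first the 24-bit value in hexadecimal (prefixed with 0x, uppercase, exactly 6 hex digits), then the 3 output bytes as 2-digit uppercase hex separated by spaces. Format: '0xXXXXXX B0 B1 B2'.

Sextets: c=28, 6=58, R=17, Z=25
24-bit: (28<<18) | (58<<12) | (17<<6) | 25
      = 0x700000 | 0x03A000 | 0x000440 | 0x000019
      = 0x73A459
Bytes: (v>>16)&0xFF=73, (v>>8)&0xFF=A4, v&0xFF=59

Answer: 0x73A459 73 A4 59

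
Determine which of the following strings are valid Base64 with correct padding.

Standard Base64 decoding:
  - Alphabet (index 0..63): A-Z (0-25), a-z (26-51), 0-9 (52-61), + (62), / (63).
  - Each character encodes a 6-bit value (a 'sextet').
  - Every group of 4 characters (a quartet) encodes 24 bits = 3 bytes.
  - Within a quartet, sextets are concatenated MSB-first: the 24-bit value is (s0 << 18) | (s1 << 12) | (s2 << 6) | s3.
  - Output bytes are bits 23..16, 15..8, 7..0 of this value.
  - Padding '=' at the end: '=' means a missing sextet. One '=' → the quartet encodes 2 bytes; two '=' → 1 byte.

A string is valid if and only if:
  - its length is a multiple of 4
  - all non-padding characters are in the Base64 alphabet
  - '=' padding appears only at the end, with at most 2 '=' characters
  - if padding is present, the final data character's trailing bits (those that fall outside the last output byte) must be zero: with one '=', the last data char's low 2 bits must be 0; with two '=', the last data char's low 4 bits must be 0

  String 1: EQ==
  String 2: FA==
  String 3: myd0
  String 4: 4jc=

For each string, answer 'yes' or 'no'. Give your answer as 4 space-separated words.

String 1: 'EQ==' → valid
String 2: 'FA==' → valid
String 3: 'myd0' → valid
String 4: '4jc=' → valid

Answer: yes yes yes yes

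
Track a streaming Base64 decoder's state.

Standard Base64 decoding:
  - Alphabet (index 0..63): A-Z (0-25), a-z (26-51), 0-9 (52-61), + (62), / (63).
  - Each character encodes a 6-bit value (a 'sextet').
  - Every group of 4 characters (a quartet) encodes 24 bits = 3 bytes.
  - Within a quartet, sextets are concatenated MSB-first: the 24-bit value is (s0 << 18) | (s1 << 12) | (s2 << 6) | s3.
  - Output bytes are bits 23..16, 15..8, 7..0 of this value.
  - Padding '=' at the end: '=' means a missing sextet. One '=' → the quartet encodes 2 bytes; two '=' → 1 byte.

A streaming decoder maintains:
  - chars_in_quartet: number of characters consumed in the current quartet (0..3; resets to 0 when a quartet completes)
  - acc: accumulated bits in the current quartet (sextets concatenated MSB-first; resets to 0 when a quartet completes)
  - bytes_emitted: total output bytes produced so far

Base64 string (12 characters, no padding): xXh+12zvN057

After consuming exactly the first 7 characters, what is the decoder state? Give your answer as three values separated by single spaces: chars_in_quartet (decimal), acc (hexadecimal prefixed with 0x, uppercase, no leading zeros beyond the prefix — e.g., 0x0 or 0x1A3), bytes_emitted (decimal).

After char 0 ('x'=49): chars_in_quartet=1 acc=0x31 bytes_emitted=0
After char 1 ('X'=23): chars_in_quartet=2 acc=0xC57 bytes_emitted=0
After char 2 ('h'=33): chars_in_quartet=3 acc=0x315E1 bytes_emitted=0
After char 3 ('+'=62): chars_in_quartet=4 acc=0xC5787E -> emit C5 78 7E, reset; bytes_emitted=3
After char 4 ('1'=53): chars_in_quartet=1 acc=0x35 bytes_emitted=3
After char 5 ('2'=54): chars_in_quartet=2 acc=0xD76 bytes_emitted=3
After char 6 ('z'=51): chars_in_quartet=3 acc=0x35DB3 bytes_emitted=3

Answer: 3 0x35DB3 3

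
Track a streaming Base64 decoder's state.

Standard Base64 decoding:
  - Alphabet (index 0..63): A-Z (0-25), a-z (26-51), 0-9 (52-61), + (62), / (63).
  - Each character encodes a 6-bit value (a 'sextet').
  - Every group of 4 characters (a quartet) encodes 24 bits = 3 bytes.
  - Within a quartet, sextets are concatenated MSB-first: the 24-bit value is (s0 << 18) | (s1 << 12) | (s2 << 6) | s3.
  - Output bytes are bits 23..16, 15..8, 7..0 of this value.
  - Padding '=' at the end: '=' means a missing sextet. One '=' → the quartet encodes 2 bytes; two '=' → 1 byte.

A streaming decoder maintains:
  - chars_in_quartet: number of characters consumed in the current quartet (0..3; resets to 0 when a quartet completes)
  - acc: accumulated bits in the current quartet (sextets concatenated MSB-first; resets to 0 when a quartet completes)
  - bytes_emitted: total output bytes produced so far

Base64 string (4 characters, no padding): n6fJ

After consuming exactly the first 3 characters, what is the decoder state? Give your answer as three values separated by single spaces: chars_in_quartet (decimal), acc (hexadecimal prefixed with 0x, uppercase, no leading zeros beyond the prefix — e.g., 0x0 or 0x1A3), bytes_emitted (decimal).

Answer: 3 0x27E9F 0

Derivation:
After char 0 ('n'=39): chars_in_quartet=1 acc=0x27 bytes_emitted=0
After char 1 ('6'=58): chars_in_quartet=2 acc=0x9FA bytes_emitted=0
After char 2 ('f'=31): chars_in_quartet=3 acc=0x27E9F bytes_emitted=0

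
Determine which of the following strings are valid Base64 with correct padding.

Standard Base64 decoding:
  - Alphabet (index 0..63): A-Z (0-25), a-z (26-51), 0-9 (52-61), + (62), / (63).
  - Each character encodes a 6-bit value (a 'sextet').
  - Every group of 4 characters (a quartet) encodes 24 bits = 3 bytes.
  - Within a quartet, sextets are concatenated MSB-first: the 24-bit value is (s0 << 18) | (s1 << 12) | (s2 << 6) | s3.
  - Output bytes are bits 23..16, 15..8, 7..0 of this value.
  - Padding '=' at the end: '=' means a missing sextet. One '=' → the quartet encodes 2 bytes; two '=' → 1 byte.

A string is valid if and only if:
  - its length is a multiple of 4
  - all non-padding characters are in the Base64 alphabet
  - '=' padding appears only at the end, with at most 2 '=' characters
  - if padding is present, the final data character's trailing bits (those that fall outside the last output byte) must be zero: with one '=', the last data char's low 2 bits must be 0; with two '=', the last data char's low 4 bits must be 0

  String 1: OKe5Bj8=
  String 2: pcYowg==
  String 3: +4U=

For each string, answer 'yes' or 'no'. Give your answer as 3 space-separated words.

Answer: yes yes yes

Derivation:
String 1: 'OKe5Bj8=' → valid
String 2: 'pcYowg==' → valid
String 3: '+4U=' → valid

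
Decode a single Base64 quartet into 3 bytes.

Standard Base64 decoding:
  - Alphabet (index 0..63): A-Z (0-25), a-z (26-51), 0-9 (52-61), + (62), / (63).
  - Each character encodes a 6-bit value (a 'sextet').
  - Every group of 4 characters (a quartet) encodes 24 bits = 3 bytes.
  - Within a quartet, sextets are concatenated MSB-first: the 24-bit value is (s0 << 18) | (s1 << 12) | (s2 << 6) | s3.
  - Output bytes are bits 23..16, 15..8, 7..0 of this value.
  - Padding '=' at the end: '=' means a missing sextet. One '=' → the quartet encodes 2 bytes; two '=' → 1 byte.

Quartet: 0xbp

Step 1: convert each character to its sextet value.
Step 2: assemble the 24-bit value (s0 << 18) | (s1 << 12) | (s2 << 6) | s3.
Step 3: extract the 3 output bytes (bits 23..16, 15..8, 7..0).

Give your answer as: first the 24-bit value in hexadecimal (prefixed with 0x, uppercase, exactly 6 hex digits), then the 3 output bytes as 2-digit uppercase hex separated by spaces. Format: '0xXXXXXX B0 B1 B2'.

Sextets: 0=52, x=49, b=27, p=41
24-bit: (52<<18) | (49<<12) | (27<<6) | 41
      = 0xD00000 | 0x031000 | 0x0006C0 | 0x000029
      = 0xD316E9
Bytes: (v>>16)&0xFF=D3, (v>>8)&0xFF=16, v&0xFF=E9

Answer: 0xD316E9 D3 16 E9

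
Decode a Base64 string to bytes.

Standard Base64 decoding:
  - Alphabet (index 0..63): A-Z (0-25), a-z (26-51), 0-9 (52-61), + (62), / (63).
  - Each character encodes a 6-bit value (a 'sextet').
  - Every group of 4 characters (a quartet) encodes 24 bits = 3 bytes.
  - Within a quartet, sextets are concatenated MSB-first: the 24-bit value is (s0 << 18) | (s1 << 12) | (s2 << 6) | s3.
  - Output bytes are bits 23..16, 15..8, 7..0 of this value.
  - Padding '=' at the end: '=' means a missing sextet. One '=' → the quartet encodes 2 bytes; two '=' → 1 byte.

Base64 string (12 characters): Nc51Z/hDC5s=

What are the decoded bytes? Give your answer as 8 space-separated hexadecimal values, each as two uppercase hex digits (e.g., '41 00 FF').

Answer: 35 CE 75 67 F8 43 0B 9B

Derivation:
After char 0 ('N'=13): chars_in_quartet=1 acc=0xD bytes_emitted=0
After char 1 ('c'=28): chars_in_quartet=2 acc=0x35C bytes_emitted=0
After char 2 ('5'=57): chars_in_quartet=3 acc=0xD739 bytes_emitted=0
After char 3 ('1'=53): chars_in_quartet=4 acc=0x35CE75 -> emit 35 CE 75, reset; bytes_emitted=3
After char 4 ('Z'=25): chars_in_quartet=1 acc=0x19 bytes_emitted=3
After char 5 ('/'=63): chars_in_quartet=2 acc=0x67F bytes_emitted=3
After char 6 ('h'=33): chars_in_quartet=3 acc=0x19FE1 bytes_emitted=3
After char 7 ('D'=3): chars_in_quartet=4 acc=0x67F843 -> emit 67 F8 43, reset; bytes_emitted=6
After char 8 ('C'=2): chars_in_quartet=1 acc=0x2 bytes_emitted=6
After char 9 ('5'=57): chars_in_quartet=2 acc=0xB9 bytes_emitted=6
After char 10 ('s'=44): chars_in_quartet=3 acc=0x2E6C bytes_emitted=6
Padding '=': partial quartet acc=0x2E6C -> emit 0B 9B; bytes_emitted=8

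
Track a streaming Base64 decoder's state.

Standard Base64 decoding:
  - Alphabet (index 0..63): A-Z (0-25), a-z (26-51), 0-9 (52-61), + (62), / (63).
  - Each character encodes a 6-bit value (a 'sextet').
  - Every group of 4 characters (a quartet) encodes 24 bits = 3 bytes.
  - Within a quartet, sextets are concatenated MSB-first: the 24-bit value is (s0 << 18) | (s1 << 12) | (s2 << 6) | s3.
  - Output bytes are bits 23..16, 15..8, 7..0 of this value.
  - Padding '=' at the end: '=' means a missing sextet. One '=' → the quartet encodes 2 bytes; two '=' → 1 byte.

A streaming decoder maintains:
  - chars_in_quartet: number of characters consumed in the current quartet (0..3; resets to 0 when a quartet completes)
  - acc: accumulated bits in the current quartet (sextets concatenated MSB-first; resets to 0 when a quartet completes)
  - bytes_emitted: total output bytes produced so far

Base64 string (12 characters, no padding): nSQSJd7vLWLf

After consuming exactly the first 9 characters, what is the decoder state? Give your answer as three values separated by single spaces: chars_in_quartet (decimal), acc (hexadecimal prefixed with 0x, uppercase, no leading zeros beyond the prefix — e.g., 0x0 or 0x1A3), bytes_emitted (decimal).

After char 0 ('n'=39): chars_in_quartet=1 acc=0x27 bytes_emitted=0
After char 1 ('S'=18): chars_in_quartet=2 acc=0x9D2 bytes_emitted=0
After char 2 ('Q'=16): chars_in_quartet=3 acc=0x27490 bytes_emitted=0
After char 3 ('S'=18): chars_in_quartet=4 acc=0x9D2412 -> emit 9D 24 12, reset; bytes_emitted=3
After char 4 ('J'=9): chars_in_quartet=1 acc=0x9 bytes_emitted=3
After char 5 ('d'=29): chars_in_quartet=2 acc=0x25D bytes_emitted=3
After char 6 ('7'=59): chars_in_quartet=3 acc=0x977B bytes_emitted=3
After char 7 ('v'=47): chars_in_quartet=4 acc=0x25DEEF -> emit 25 DE EF, reset; bytes_emitted=6
After char 8 ('L'=11): chars_in_quartet=1 acc=0xB bytes_emitted=6

Answer: 1 0xB 6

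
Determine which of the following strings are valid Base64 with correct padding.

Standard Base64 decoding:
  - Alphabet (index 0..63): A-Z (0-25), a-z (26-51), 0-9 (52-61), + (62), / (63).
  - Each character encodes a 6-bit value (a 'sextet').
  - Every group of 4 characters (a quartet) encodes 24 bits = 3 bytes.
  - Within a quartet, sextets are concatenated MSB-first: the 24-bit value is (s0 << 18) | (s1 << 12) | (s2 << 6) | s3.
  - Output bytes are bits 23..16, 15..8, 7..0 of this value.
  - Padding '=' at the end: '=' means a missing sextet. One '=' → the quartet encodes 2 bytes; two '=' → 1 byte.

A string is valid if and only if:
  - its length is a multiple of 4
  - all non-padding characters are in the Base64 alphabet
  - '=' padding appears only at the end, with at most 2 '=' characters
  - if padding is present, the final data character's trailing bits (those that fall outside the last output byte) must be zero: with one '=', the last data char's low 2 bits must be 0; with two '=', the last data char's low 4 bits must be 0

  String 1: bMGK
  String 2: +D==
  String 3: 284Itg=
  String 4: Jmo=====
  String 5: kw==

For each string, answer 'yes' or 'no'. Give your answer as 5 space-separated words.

String 1: 'bMGK' → valid
String 2: '+D==' → invalid (bad trailing bits)
String 3: '284Itg=' → invalid (len=7 not mult of 4)
String 4: 'Jmo=====' → invalid (5 pad chars (max 2))
String 5: 'kw==' → valid

Answer: yes no no no yes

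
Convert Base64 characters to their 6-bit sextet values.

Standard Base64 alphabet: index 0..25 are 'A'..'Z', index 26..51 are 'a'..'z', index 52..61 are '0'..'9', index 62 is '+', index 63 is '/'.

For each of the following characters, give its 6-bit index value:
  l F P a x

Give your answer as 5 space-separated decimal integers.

'l': a..z range, 26 + ord('l') − ord('a') = 37
'F': A..Z range, ord('F') − ord('A') = 5
'P': A..Z range, ord('P') − ord('A') = 15
'a': a..z range, 26 + ord('a') − ord('a') = 26
'x': a..z range, 26 + ord('x') − ord('a') = 49

Answer: 37 5 15 26 49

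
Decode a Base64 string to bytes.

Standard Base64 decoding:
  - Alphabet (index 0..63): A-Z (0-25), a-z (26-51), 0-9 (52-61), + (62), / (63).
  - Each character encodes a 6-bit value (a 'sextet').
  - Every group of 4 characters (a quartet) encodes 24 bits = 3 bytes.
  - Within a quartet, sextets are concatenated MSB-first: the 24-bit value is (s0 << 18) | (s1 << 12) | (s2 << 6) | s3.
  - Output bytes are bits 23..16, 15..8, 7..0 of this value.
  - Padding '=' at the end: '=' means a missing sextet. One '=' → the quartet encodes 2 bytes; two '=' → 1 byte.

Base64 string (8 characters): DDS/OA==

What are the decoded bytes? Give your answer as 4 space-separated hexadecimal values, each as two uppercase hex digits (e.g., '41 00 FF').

After char 0 ('D'=3): chars_in_quartet=1 acc=0x3 bytes_emitted=0
After char 1 ('D'=3): chars_in_quartet=2 acc=0xC3 bytes_emitted=0
After char 2 ('S'=18): chars_in_quartet=3 acc=0x30D2 bytes_emitted=0
After char 3 ('/'=63): chars_in_quartet=4 acc=0xC34BF -> emit 0C 34 BF, reset; bytes_emitted=3
After char 4 ('O'=14): chars_in_quartet=1 acc=0xE bytes_emitted=3
After char 5 ('A'=0): chars_in_quartet=2 acc=0x380 bytes_emitted=3
Padding '==': partial quartet acc=0x380 -> emit 38; bytes_emitted=4

Answer: 0C 34 BF 38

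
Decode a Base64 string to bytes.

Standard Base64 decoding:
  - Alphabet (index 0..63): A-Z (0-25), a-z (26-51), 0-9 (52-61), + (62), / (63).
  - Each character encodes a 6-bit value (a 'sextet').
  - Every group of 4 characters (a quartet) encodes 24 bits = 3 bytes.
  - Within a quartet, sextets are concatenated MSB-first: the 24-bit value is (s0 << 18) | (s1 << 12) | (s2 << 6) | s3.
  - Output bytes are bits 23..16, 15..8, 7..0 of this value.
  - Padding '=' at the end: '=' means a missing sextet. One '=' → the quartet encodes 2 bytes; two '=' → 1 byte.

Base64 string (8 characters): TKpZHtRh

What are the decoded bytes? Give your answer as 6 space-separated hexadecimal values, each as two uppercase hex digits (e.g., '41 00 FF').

After char 0 ('T'=19): chars_in_quartet=1 acc=0x13 bytes_emitted=0
After char 1 ('K'=10): chars_in_quartet=2 acc=0x4CA bytes_emitted=0
After char 2 ('p'=41): chars_in_quartet=3 acc=0x132A9 bytes_emitted=0
After char 3 ('Z'=25): chars_in_quartet=4 acc=0x4CAA59 -> emit 4C AA 59, reset; bytes_emitted=3
After char 4 ('H'=7): chars_in_quartet=1 acc=0x7 bytes_emitted=3
After char 5 ('t'=45): chars_in_quartet=2 acc=0x1ED bytes_emitted=3
After char 6 ('R'=17): chars_in_quartet=3 acc=0x7B51 bytes_emitted=3
After char 7 ('h'=33): chars_in_quartet=4 acc=0x1ED461 -> emit 1E D4 61, reset; bytes_emitted=6

Answer: 4C AA 59 1E D4 61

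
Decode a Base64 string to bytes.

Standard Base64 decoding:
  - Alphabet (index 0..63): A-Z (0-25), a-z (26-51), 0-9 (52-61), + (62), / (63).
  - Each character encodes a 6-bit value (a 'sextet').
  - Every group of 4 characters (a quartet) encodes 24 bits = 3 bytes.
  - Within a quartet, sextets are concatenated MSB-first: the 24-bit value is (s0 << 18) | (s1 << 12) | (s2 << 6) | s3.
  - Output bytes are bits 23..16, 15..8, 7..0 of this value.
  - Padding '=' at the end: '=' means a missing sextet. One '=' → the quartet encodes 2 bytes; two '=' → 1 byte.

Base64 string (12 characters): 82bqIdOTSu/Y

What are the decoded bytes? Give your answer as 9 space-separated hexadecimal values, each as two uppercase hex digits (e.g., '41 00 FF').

Answer: F3 66 EA 21 D3 93 4A EF D8

Derivation:
After char 0 ('8'=60): chars_in_quartet=1 acc=0x3C bytes_emitted=0
After char 1 ('2'=54): chars_in_quartet=2 acc=0xF36 bytes_emitted=0
After char 2 ('b'=27): chars_in_quartet=3 acc=0x3CD9B bytes_emitted=0
After char 3 ('q'=42): chars_in_quartet=4 acc=0xF366EA -> emit F3 66 EA, reset; bytes_emitted=3
After char 4 ('I'=8): chars_in_quartet=1 acc=0x8 bytes_emitted=3
After char 5 ('d'=29): chars_in_quartet=2 acc=0x21D bytes_emitted=3
After char 6 ('O'=14): chars_in_quartet=3 acc=0x874E bytes_emitted=3
After char 7 ('T'=19): chars_in_quartet=4 acc=0x21D393 -> emit 21 D3 93, reset; bytes_emitted=6
After char 8 ('S'=18): chars_in_quartet=1 acc=0x12 bytes_emitted=6
After char 9 ('u'=46): chars_in_quartet=2 acc=0x4AE bytes_emitted=6
After char 10 ('/'=63): chars_in_quartet=3 acc=0x12BBF bytes_emitted=6
After char 11 ('Y'=24): chars_in_quartet=4 acc=0x4AEFD8 -> emit 4A EF D8, reset; bytes_emitted=9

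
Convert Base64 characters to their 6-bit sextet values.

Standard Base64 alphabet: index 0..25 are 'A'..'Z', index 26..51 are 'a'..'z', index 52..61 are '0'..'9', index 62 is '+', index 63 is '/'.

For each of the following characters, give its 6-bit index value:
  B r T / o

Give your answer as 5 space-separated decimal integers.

Answer: 1 43 19 63 40

Derivation:
'B': A..Z range, ord('B') − ord('A') = 1
'r': a..z range, 26 + ord('r') − ord('a') = 43
'T': A..Z range, ord('T') − ord('A') = 19
'/': index 63
'o': a..z range, 26 + ord('o') − ord('a') = 40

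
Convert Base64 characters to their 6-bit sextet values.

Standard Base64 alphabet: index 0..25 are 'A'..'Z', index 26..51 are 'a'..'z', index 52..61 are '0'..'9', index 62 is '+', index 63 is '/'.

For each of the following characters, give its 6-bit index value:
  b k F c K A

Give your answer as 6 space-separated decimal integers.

Answer: 27 36 5 28 10 0

Derivation:
'b': a..z range, 26 + ord('b') − ord('a') = 27
'k': a..z range, 26 + ord('k') − ord('a') = 36
'F': A..Z range, ord('F') − ord('A') = 5
'c': a..z range, 26 + ord('c') − ord('a') = 28
'K': A..Z range, ord('K') − ord('A') = 10
'A': A..Z range, ord('A') − ord('A') = 0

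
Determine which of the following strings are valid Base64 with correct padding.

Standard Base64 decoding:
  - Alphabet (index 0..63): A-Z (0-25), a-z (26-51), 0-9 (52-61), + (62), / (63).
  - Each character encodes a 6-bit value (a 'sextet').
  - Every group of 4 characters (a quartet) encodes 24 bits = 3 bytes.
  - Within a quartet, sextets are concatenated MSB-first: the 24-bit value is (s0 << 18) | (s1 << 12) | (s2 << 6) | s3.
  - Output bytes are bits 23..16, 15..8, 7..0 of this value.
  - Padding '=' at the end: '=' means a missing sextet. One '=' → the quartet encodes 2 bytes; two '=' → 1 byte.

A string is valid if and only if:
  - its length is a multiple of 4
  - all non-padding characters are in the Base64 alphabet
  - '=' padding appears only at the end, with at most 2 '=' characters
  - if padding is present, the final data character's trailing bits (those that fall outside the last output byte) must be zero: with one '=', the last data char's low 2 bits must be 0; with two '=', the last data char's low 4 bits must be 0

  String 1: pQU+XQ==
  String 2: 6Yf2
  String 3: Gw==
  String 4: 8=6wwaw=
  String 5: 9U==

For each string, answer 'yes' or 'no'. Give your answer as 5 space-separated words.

String 1: 'pQU+XQ==' → valid
String 2: '6Yf2' → valid
String 3: 'Gw==' → valid
String 4: '8=6wwaw=' → invalid (bad char(s): ['=']; '=' in middle)
String 5: '9U==' → invalid (bad trailing bits)

Answer: yes yes yes no no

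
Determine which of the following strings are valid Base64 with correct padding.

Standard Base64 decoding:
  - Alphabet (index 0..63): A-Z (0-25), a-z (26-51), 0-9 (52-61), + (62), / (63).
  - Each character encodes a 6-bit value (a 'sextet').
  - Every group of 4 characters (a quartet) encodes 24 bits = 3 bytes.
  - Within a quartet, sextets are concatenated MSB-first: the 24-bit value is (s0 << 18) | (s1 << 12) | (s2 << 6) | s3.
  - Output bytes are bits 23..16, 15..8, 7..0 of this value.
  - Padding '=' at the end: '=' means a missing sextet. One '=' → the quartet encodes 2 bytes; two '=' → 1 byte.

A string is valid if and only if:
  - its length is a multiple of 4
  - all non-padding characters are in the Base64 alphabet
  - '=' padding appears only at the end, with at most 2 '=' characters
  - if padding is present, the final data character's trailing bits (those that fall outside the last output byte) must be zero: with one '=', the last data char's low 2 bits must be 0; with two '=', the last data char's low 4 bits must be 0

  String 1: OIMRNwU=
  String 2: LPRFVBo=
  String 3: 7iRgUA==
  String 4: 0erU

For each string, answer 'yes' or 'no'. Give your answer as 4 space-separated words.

Answer: yes yes yes yes

Derivation:
String 1: 'OIMRNwU=' → valid
String 2: 'LPRFVBo=' → valid
String 3: '7iRgUA==' → valid
String 4: '0erU' → valid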